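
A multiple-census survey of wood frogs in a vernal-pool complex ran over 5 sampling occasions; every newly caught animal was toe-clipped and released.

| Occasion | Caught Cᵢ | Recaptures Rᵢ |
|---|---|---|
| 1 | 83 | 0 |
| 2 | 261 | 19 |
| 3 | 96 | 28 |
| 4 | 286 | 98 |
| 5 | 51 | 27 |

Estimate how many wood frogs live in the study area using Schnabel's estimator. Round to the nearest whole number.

N ≈ 1133

Marked at large before each occasion: Mᵢ = Σⱼ<ᵢ (Cⱼ − Rⱼ) → M1=0, M2=83, M3=325, M4=393, M5=581
Σ MᵢCᵢ = 0·83 + 83·261 + 325·96 + 393·286 + 581·51 = 0 + 21663 + 31200 + 112398 + 29631 = 194892
Σ Rᵢ = 0 + 19 + 28 + 98 + 27 = 172
N̂ = 194892 / 172 ≈ 1133.1 → 1133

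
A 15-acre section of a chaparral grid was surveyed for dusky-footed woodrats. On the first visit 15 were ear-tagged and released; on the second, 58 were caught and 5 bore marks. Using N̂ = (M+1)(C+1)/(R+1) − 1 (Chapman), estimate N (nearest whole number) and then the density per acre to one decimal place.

density ≈ 10.4 dusky-footed woodrats per acre

N̂ = 16·59/6 − 1 = 944/6 − 1 ≈ 156.3 → 156
Density = N̂ / area = 156 / 15 ≈ 10.40 → 10.4 per acre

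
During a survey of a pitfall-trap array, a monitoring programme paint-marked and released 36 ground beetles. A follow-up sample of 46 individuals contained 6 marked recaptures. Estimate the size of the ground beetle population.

N = 276

N = (36 × 46) / 6 = 1656 / 6 = 276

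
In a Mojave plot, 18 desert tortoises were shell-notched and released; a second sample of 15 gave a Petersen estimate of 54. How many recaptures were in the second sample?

From N = M·C/R: R = M·C / N = 18·15 / 54 = 270 / 54 = 5.

R = 5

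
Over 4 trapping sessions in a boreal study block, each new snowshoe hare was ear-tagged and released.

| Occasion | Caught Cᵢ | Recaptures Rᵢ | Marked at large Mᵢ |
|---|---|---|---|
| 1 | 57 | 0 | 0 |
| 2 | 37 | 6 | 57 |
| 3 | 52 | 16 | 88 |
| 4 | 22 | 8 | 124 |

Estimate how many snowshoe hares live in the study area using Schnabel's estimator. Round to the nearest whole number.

N ≈ 314

Σ MᵢCᵢ = 0·57 + 57·37 + 88·52 + 124·22 = 0 + 2109 + 4576 + 2728 = 9413
Σ Rᵢ = 0 + 6 + 16 + 8 = 30
N̂ = 9413 / 30 ≈ 313.8 → 314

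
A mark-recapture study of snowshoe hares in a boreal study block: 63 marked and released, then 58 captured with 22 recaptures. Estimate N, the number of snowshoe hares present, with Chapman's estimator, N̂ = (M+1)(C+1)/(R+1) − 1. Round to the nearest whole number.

N̂ = (63+1)(58+1)/(22+1) − 1 = 64·59/23 − 1
= 3776/23 − 1 ≈ 164.2 − 1 ≈ 163.2 → 163

N ≈ 163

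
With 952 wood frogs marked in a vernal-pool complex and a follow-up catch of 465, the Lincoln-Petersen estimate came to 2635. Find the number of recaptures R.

From N = M·C/R: R = M·C / N = 952·465 / 2635 = 442680 / 2635 = 168.

R = 168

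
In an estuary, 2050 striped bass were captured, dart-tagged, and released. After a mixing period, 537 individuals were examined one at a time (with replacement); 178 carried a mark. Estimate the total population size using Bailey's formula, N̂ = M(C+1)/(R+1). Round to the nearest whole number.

N ≈ 6161

N̂ = 2050·(537+1)/(178+1) = 2050·538/179 = 1102900/179 ≈ 6161.45 → 6161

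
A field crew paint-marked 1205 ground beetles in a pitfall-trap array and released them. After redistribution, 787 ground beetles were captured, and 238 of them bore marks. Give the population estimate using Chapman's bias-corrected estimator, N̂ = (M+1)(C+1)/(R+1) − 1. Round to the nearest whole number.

N̂ = (1205+1)(787+1)/(238+1) − 1 = 1206·788/239 − 1
= 950328/239 − 1 ≈ 3976.3 − 1 ≈ 3975.3 → 3975

N ≈ 3975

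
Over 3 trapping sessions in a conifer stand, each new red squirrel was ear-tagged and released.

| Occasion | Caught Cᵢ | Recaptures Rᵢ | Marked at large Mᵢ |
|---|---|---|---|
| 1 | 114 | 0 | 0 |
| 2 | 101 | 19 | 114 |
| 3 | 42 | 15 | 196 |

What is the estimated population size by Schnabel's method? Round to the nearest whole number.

Σ MᵢCᵢ = 0·114 + 114·101 + 196·42 = 0 + 11514 + 8232 = 19746
Σ Rᵢ = 0 + 19 + 15 = 34
N̂ = 19746 / 34 ≈ 580.8 → 581

N ≈ 581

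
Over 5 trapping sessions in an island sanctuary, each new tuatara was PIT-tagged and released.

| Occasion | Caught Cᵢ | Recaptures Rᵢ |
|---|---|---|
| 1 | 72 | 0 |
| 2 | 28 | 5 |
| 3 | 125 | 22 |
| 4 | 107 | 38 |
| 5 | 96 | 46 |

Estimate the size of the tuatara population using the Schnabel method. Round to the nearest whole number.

N ≈ 547

Marked at large before each occasion: Mᵢ = Σⱼ<ᵢ (Cⱼ − Rⱼ) → M1=0, M2=72, M3=95, M4=198, M5=267
Σ MᵢCᵢ = 0·72 + 72·28 + 95·125 + 198·107 + 267·96 = 0 + 2016 + 11875 + 21186 + 25632 = 60709
Σ Rᵢ = 0 + 5 + 22 + 38 + 46 = 111
N̂ = 60709 / 111 ≈ 546.9 → 547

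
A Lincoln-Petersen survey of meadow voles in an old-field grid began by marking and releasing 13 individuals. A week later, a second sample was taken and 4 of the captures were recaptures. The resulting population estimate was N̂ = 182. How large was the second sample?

C = 56

From N = M·C/R: C = N·R / M = 182·4 / 13 = 728 / 13 = 56.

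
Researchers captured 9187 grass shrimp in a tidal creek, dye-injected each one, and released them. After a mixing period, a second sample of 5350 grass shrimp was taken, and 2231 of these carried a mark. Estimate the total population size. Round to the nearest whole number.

N ≈ 22,031

Lincoln-Petersen assumes M/N = R/C, so N = M·C / R.
N = (9187 × 5350) / 2231 = 49150450 / 2231 ≈ 22030.7 → 22031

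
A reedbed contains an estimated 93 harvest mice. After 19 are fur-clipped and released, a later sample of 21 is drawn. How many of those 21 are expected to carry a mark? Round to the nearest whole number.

Expected recaptures E[R] = M·C / N.
E[R] = 19 × 21 / 93 = 399 / 93 ≈ 4.3 → 4

expected recaptures ≈ 4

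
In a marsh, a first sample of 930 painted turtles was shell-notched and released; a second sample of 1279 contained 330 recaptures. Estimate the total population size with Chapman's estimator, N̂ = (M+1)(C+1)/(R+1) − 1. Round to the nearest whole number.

N̂ = (930+1)(1279+1)/(330+1) − 1 = 931·1280/331 − 1
= 1191680/331 − 1 ≈ 3600.2 − 1 ≈ 3599.2 → 3599

N ≈ 3599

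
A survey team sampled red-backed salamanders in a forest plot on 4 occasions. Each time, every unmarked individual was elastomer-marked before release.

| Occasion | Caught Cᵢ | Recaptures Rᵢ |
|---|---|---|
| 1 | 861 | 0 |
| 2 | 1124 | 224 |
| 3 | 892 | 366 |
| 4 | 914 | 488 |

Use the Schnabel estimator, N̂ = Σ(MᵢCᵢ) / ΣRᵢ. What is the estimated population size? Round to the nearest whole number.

N ≈ 4294

Marked at large before each occasion: Mᵢ = Σⱼ<ᵢ (Cⱼ − Rⱼ) → M1=0, M2=861, M3=1761, M4=2287
Σ MᵢCᵢ = 0·861 + 861·1124 + 1761·892 + 2287·914 = 0 + 967764 + 1570812 + 2090318 = 4628894
Σ Rᵢ = 0 + 224 + 366 + 488 = 1078
N̂ = 4628894 / 1078 ≈ 4294.0 → 4294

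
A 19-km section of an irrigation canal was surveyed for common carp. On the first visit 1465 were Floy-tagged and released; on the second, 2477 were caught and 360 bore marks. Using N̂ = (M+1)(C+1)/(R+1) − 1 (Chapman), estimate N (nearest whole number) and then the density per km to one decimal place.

density ≈ 529.6 common carp per km

N̂ = 1466·2478/361 − 1 = 3632748/361 − 1 ≈ 10062.0 → 10062
Density = N̂ / area = 10062 / 19 ≈ 529.58 → 529.6 per km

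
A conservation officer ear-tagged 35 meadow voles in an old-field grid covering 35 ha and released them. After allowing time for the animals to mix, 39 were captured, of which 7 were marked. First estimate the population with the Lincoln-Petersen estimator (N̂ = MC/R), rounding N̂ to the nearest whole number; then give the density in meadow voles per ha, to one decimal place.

density ≈ 5.6 meadow voles per ha

N̂ = 35·39/7 = 1365/7 = 195
Density = N̂ / area = 195 / 35 ≈ 5.57 → 5.6 per ha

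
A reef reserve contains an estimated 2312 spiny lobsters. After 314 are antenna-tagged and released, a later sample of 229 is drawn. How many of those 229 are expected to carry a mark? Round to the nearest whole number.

expected recaptures ≈ 31

The marked fraction of the population is 314/2312, so in a sample of 229 expect C·(M/N) marked.
E[R] = 314 × 229 / 2312 = 71906 / 2312 ≈ 31.1 → 31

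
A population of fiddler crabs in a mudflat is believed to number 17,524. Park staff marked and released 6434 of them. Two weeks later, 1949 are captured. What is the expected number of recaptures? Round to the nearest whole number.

The marked fraction of the population is 6434/17524, so in a sample of 1949 expect C·(M/N) marked.
E[R] = 6434 × 1949 / 17524 = 12539866 / 17524 ≈ 715.6 → 716

expected recaptures ≈ 716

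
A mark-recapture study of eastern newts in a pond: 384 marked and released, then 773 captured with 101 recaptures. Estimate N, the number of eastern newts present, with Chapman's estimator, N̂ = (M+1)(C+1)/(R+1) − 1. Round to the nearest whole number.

N ≈ 2920

N̂ = (384+1)(773+1)/(101+1) − 1 = 385·774/102 − 1
= 297990/102 − 1 ≈ 2921.47 − 1 ≈ 2920.47 → 2920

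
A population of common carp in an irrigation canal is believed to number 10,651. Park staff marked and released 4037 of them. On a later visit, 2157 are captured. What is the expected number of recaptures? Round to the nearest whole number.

Expected recaptures E[R] = M·C / N.
E[R] = 4037 × 2157 / 10651 = 8707809 / 10651 ≈ 817.6 → 818

expected recaptures ≈ 818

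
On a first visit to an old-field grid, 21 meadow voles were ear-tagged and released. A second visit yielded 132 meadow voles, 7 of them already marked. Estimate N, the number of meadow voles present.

N = 396

If marked individuals mix randomly, R/C ≈ M/N, giving N ≈ M·C/R.
N = (21 × 132) / 7 = 2772 / 7 = 396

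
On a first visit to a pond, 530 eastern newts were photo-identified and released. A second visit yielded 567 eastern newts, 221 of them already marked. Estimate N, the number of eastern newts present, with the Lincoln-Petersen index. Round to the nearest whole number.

If marked individuals mix randomly, R/C ≈ M/N, giving N ≈ M·C/R.
N = (530 × 567) / 221 = 300510 / 221 ≈ 1359.8 → 1360

N ≈ 1360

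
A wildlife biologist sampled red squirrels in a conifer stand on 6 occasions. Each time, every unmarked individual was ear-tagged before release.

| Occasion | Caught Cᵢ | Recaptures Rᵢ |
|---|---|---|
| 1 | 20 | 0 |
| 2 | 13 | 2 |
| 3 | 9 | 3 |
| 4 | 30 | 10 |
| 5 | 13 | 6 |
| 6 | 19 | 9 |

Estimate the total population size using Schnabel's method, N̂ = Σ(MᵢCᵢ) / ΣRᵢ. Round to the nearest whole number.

Marked at large before each occasion: Mᵢ = Σⱼ<ᵢ (Cⱼ − Rⱼ) → M1=0, M2=20, M3=31, M4=37, M5=57, M6=64
Σ MᵢCᵢ = 0·20 + 20·13 + 31·9 + 37·30 + 57·13 + 64·19 = 0 + 260 + 279 + 1110 + 741 + 1216 = 3606
Σ Rᵢ = 0 + 2 + 3 + 10 + 6 + 9 = 30
N̂ = 3606 / 30 ≈ 120.2 → 120

N ≈ 120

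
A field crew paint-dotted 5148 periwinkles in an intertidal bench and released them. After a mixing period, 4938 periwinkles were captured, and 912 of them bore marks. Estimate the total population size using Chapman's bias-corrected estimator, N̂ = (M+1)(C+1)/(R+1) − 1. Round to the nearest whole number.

N̂ = (5148+1)(4938+1)/(912+1) − 1 = 5149·4939/913 − 1
= 25430911/913 − 1 ≈ 27854.2 − 1 ≈ 27853.2 → 27853

N ≈ 27,853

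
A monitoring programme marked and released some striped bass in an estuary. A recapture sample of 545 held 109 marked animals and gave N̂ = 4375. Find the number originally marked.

From N = M·C/R: M = N·R / C = 4375·109 / 545 = 476875 / 545 = 875.

M = 875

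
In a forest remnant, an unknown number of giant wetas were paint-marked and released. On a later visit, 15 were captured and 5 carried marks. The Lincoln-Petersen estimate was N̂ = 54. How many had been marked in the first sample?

From N = M·C/R: M = N·R / C = 54·5 / 15 = 270 / 15 = 18.

M = 18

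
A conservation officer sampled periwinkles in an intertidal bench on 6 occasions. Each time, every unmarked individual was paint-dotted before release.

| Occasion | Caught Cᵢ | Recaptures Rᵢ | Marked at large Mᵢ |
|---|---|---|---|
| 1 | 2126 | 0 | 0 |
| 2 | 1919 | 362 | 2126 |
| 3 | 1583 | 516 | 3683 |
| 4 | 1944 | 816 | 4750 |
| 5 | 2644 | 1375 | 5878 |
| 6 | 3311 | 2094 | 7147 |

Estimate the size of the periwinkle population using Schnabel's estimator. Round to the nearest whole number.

Σ MᵢCᵢ = 0·2126 + 2126·1919 + 3683·1583 + 4750·1944 + 5878·2644 + 7147·3311 = 0 + 4079794 + 5830189 + 9234000 + 15541432 + 23663717 = 58349132
Σ Rᵢ = 0 + 362 + 516 + 816 + 1375 + 2094 = 5163
N̂ = 58349132 / 5163 ≈ 11301.4 → 11301

N ≈ 11,301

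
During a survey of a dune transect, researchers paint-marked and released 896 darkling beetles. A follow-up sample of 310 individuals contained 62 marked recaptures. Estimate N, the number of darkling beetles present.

Lincoln-Petersen assumes M/N = R/C, so N = M·C / R.
N = (896 × 310) / 62 = 277760 / 62 = 4480

N = 4480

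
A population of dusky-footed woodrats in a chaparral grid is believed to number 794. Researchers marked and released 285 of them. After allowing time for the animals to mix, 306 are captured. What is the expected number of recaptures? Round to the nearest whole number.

Expected recaptures E[R] = M·C / N.
E[R] = 285 × 306 / 794 = 87210 / 794 ≈ 109.8 → 110

expected recaptures ≈ 110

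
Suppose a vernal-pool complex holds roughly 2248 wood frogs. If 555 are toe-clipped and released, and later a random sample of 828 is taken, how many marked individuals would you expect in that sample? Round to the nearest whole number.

expected recaptures ≈ 204

Expected recaptures E[R] = M·C / N.
E[R] = 555 × 828 / 2248 = 459540 / 2248 ≈ 204.4 → 204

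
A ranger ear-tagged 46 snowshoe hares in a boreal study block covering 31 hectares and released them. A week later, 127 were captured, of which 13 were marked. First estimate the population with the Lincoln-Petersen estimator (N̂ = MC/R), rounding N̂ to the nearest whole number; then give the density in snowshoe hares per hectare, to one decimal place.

N̂ = 46·127/13 = 5842/13 ≈ 449.4 → 449
Density = N̂ / area = 449 / 31 ≈ 14.48 → 14.5 per hectare

density ≈ 14.5 snowshoe hares per hectare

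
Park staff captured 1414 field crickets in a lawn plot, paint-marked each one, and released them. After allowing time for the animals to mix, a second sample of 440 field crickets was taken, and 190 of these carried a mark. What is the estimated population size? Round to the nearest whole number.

N ≈ 3275

N = (1414 × 440) / 190 = 622160 / 190 ≈ 3274.5 → 3275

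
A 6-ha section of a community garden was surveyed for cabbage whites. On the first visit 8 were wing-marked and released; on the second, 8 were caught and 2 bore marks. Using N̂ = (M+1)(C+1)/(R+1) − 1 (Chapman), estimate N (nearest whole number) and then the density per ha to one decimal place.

density ≈ 4.3 cabbage whites per ha

N̂ = 9·9/3 − 1 = 81/3 − 1 = 26
Density = N̂ / area = 26 / 6 ≈ 4.33 → 4.3 per ha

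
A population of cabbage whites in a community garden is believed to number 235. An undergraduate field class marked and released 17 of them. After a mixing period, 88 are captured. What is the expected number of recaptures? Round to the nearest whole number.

The marked fraction of the population is 17/235, so in a sample of 88 expect C·(M/N) marked.
E[R] = 17 × 88 / 235 = 1496 / 235 ≈ 6.4 → 6

expected recaptures ≈ 6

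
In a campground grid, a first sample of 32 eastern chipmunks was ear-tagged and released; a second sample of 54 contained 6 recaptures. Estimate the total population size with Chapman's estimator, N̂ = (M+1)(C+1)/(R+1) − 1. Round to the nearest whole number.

N ≈ 258

N̂ = (32+1)(54+1)/(6+1) − 1 = 33·55/7 − 1
= 1815/7 − 1 ≈ 259.3 − 1 ≈ 258.3 → 258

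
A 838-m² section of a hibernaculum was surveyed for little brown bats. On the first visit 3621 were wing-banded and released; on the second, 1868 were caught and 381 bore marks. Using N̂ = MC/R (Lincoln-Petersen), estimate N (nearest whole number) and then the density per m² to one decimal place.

N̂ = 3621·1868/381 = 6764028/381 ≈ 17753.4 → 17753
Density = N̂ / area = 17753 / 838 ≈ 21.18 → 21.2 per m²

density ≈ 21.2 little brown bats per m²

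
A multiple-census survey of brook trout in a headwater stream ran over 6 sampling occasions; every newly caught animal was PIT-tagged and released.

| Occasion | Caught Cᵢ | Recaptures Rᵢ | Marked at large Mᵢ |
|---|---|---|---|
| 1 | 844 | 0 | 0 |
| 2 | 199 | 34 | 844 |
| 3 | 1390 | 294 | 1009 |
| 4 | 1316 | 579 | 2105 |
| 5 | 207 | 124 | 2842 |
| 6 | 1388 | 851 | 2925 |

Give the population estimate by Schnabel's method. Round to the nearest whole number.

N ≈ 4776

Σ MᵢCᵢ = 0·844 + 844·199 + 1009·1390 + 2105·1316 + 2842·207 + 2925·1388 = 0 + 167956 + 1402510 + 2770180 + 588294 + 4059900 = 8988840
Σ Rᵢ = 0 + 34 + 294 + 579 + 124 + 851 = 1882
N̂ = 8988840 / 1882 ≈ 4776.2 → 4776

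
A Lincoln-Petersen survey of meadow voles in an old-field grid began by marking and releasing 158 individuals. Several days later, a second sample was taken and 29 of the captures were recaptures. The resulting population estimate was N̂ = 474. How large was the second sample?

C = 87

From N = M·C/R: C = N·R / M = 474·29 / 158 = 13746 / 158 = 87.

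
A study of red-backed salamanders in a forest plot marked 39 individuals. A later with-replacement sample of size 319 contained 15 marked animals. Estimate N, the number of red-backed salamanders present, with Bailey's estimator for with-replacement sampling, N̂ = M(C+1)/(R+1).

N̂ = 39·(319+1)/(15+1) = 39·320/16 = 12480/16 = 780

N = 780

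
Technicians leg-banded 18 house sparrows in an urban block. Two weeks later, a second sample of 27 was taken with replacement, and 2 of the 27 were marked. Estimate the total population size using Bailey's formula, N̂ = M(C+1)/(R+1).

N̂ = 18·(27+1)/(2+1) = 18·28/3 = 504/3 = 168

N = 168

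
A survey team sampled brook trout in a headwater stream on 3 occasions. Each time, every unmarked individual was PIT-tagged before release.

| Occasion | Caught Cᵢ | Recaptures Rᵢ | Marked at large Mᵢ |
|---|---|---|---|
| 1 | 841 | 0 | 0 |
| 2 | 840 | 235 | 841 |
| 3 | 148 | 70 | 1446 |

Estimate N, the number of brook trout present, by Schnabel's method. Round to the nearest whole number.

Σ MᵢCᵢ = 0·841 + 841·840 + 1446·148 = 0 + 706440 + 214008 = 920448
Σ Rᵢ = 0 + 235 + 70 = 305
N̂ = 920448 / 305 ≈ 3017.9 → 3018

N ≈ 3018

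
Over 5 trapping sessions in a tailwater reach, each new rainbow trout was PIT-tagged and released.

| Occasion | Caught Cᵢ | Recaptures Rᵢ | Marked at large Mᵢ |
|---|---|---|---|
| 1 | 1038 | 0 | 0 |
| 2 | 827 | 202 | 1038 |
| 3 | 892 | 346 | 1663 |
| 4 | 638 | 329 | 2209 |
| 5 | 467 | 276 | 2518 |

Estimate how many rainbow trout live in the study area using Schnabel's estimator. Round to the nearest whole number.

N ≈ 4273

Σ MᵢCᵢ = 0·1038 + 1038·827 + 1663·892 + 2209·638 + 2518·467 = 0 + 858426 + 1483396 + 1409342 + 1175906 = 4927070
Σ Rᵢ = 0 + 202 + 346 + 329 + 276 = 1153
N̂ = 4927070 / 1153 ≈ 4273.3 → 4273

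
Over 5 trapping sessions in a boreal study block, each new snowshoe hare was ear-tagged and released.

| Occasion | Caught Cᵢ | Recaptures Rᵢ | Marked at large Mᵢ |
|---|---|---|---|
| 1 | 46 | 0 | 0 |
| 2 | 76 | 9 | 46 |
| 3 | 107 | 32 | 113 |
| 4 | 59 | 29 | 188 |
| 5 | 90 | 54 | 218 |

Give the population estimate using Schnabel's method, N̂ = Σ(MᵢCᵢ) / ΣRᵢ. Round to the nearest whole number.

Σ MᵢCᵢ = 0·46 + 46·76 + 113·107 + 188·59 + 218·90 = 0 + 3496 + 12091 + 11092 + 19620 = 46299
Σ Rᵢ = 0 + 9 + 32 + 29 + 54 = 124
N̂ = 46299 / 124 ≈ 373.4 → 373

N ≈ 373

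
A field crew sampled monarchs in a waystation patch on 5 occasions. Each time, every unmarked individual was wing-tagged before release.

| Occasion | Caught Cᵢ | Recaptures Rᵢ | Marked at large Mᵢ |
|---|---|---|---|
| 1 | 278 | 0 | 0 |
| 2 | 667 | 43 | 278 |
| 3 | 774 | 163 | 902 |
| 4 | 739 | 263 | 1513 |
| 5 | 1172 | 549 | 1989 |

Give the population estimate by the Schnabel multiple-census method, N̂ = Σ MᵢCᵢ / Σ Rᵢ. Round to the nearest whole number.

N ≈ 4256

Σ MᵢCᵢ = 0·278 + 278·667 + 902·774 + 1513·739 + 1989·1172 = 0 + 185426 + 698148 + 1118107 + 2331108 = 4332789
Σ Rᵢ = 0 + 43 + 163 + 263 + 549 = 1018
N̂ = 4332789 / 1018 ≈ 4256.2 → 4256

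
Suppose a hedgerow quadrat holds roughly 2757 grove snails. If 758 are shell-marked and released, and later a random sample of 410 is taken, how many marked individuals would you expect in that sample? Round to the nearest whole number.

Expected recaptures E[R] = M·C / N.
E[R] = 758 × 410 / 2757 = 310780 / 2757 ≈ 112.7 → 113

expected recaptures ≈ 113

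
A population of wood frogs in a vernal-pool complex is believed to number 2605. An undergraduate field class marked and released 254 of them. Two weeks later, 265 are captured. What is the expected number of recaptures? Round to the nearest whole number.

expected recaptures ≈ 26

Expected recaptures E[R] = M·C / N.
E[R] = 254 × 265 / 2605 = 67310 / 2605 ≈ 25.8 → 26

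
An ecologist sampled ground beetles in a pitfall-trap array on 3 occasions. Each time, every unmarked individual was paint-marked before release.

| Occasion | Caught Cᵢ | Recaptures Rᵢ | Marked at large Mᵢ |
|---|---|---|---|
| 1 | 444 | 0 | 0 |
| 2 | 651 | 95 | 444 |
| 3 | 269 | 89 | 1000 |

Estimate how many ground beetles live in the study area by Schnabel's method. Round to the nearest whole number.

N ≈ 3033

Σ MᵢCᵢ = 0·444 + 444·651 + 1000·269 = 0 + 289044 + 269000 = 558044
Σ Rᵢ = 0 + 95 + 89 = 184
N̂ = 558044 / 184 ≈ 3032.8 → 3033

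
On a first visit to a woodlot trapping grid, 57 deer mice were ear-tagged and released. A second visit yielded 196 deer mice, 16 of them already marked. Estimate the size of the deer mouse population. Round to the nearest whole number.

N ≈ 698

If marked individuals mix randomly, R/C ≈ M/N, giving N ≈ M·C/R.
N = (57 × 196) / 16 = 11172 / 16 ≈ 698.2 → 698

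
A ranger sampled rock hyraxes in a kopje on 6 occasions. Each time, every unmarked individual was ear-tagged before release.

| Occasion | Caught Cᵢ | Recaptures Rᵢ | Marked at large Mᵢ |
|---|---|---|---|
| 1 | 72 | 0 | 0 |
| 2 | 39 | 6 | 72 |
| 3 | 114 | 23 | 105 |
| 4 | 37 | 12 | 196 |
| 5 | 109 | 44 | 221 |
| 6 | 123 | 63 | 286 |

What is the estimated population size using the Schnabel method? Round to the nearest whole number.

Σ MᵢCᵢ = 0·72 + 72·39 + 105·114 + 196·37 + 221·109 + 286·123 = 0 + 2808 + 11970 + 7252 + 24089 + 35178 = 81297
Σ Rᵢ = 0 + 6 + 23 + 12 + 44 + 63 = 148
N̂ = 81297 / 148 ≈ 549.3 → 549

N ≈ 549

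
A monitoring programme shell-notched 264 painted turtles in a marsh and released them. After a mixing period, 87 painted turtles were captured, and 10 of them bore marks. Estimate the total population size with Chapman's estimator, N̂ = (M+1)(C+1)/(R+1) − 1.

N = 2119

N̂ = (264+1)(87+1)/(10+1) − 1 = 265·88/11 − 1
= 23320/11 − 1 = 2120 − 1 = 2119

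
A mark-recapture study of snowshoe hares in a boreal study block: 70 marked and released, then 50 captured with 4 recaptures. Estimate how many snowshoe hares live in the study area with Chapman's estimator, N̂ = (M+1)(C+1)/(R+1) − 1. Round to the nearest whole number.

N̂ = (70+1)(50+1)/(4+1) − 1 = 71·51/5 − 1
= 3621/5 − 1 ≈ 724.2 − 1 ≈ 723.2 → 723

N ≈ 723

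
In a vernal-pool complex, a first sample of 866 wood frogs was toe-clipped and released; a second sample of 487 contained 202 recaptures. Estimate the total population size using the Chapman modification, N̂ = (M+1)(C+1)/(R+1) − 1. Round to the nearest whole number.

N̂ = (866+1)(487+1)/(202+1) − 1 = 867·488/203 − 1
= 423096/203 − 1 ≈ 2084.2 − 1 ≈ 2083.2 → 2083

N ≈ 2083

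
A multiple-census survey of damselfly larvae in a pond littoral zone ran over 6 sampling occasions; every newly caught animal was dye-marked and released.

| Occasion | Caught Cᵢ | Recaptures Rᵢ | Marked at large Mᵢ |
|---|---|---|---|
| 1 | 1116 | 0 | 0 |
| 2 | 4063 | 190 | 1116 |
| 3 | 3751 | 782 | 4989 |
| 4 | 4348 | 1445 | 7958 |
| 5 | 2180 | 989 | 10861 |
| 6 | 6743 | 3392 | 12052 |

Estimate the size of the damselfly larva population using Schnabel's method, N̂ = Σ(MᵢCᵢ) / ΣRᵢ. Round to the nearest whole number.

N ≈ 23,947

Σ MᵢCᵢ = 0·1116 + 1116·4063 + 4989·3751 + 7958·4348 + 10861·2180 + 12052·6743 = 0 + 4534308 + 18713739 + 34601384 + 23676980 + 81266636 = 162793047
Σ Rᵢ = 0 + 190 + 782 + 1445 + 989 + 3392 = 6798
N̂ = 162793047 / 6798 ≈ 23947.2 → 23947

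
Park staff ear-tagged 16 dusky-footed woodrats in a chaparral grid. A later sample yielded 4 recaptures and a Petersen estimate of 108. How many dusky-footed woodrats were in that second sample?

From N = M·C/R: C = N·R / M = 108·4 / 16 = 432 / 16 = 27.

C = 27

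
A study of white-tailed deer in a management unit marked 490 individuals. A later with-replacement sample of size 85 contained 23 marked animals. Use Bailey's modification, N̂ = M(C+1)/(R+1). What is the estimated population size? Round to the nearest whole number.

N̂ = 490·(85+1)/(23+1) = 490·86/24 = 42140/24 ≈ 1755.8 → 1756

N ≈ 1756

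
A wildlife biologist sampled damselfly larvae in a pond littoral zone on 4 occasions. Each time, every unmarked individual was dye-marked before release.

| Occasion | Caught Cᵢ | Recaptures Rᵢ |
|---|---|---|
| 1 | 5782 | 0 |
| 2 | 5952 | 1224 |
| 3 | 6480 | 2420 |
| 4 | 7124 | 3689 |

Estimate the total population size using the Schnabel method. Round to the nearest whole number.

N ≈ 28,135

Marked at large before each occasion: Mᵢ = Σⱼ<ᵢ (Cⱼ − Rⱼ) → M1=0, M2=5782, M3=10510, M4=14570
Σ MᵢCᵢ = 0·5782 + 5782·5952 + 10510·6480 + 14570·7124 = 0 + 34414464 + 68104800 + 103796680 = 206315944
Σ Rᵢ = 0 + 1224 + 2420 + 3689 = 7333
N̂ = 206315944 / 7333 ≈ 28135.3 → 28135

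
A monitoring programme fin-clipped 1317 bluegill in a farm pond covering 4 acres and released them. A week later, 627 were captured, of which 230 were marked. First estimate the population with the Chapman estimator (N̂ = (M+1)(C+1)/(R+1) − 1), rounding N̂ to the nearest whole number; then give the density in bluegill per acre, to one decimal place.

N̂ = 1318·628/231 − 1 = 827704/231 − 1 ≈ 3582.1 → 3582
Density = N̂ / area = 3582 / 4 ≈ 895.50 → 895.5 per acre

density ≈ 895.5 bluegill per acre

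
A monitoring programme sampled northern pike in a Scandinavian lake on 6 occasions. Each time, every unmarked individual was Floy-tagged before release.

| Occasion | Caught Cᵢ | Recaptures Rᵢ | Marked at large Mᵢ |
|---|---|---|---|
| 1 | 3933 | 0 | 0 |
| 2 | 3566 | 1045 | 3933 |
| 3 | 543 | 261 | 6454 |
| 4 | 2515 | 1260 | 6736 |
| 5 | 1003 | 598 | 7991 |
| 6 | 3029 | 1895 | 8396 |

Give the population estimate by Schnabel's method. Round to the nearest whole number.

Σ MᵢCᵢ = 0·3933 + 3933·3566 + 6454·543 + 6736·2515 + 7991·1003 + 8396·3029 = 0 + 14025078 + 3504522 + 16941040 + 8014973 + 25431484 = 67917097
Σ Rᵢ = 0 + 1045 + 261 + 1260 + 598 + 1895 = 5059
N̂ = 67917097 / 5059 ≈ 13425.0 → 13425

N ≈ 13,425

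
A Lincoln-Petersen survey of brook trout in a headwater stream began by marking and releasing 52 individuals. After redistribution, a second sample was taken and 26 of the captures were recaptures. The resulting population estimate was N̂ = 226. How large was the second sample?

C = 113

From N = M·C/R: C = N·R / M = 226·26 / 52 = 5876 / 52 = 113.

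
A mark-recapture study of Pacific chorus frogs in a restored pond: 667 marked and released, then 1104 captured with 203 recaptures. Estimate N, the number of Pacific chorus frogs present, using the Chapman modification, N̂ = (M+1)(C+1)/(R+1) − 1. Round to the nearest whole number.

N̂ = (667+1)(1104+1)/(203+1) − 1 = 668·1105/204 − 1
= 738140/204 − 1 ≈ 3618.3 − 1 ≈ 3617.3 → 3617

N ≈ 3617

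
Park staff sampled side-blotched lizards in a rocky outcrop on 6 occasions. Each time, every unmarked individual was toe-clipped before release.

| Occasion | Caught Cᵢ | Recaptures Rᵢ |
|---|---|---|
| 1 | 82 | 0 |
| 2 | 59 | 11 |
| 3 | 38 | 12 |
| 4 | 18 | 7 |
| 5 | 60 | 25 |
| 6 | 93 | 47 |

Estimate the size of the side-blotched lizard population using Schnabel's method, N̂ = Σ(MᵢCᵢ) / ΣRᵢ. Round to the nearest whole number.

N ≈ 406

Marked at large before each occasion: Mᵢ = Σⱼ<ᵢ (Cⱼ − Rⱼ) → M1=0, M2=82, M3=130, M4=156, M5=167, M6=202
Σ MᵢCᵢ = 0·82 + 82·59 + 130·38 + 156·18 + 167·60 + 202·93 = 0 + 4838 + 4940 + 2808 + 10020 + 18786 = 41392
Σ Rᵢ = 0 + 11 + 12 + 7 + 25 + 47 = 102
N̂ = 41392 / 102 ≈ 405.8 → 406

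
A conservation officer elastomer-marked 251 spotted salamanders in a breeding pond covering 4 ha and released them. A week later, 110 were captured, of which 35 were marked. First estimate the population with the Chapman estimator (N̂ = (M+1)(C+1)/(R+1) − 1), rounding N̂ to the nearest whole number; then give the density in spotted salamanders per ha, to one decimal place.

density ≈ 194.0 spotted salamanders per ha

N̂ = 252·111/36 − 1 = 27972/36 − 1 = 776
Density = N̂ / area = 776 / 4 = 194.0 per ha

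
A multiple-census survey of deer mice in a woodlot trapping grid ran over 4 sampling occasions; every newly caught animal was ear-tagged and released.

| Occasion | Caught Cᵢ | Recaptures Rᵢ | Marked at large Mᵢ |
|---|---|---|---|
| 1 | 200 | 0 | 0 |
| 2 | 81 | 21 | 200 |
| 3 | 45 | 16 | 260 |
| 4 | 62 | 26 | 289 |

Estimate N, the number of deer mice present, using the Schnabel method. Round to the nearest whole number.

N ≈ 727

Σ MᵢCᵢ = 0·200 + 200·81 + 260·45 + 289·62 = 0 + 16200 + 11700 + 17918 = 45818
Σ Rᵢ = 0 + 21 + 16 + 26 = 63
N̂ = 45818 / 63 ≈ 727.3 → 727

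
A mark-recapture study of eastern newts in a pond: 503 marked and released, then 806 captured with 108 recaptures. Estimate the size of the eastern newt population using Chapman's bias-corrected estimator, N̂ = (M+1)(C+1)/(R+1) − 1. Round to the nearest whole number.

N̂ = (503+1)(806+1)/(108+1) − 1 = 504·807/109 − 1
= 406728/109 − 1 ≈ 3731.4 − 1 ≈ 3730.4 → 3730

N ≈ 3730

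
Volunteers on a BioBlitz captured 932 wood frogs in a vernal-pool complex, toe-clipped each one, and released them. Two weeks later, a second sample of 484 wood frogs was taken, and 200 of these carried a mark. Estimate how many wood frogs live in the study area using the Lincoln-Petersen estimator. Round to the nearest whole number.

N ≈ 2255

N = (932 × 484) / 200 = 451088 / 200 ≈ 2255.4 → 2255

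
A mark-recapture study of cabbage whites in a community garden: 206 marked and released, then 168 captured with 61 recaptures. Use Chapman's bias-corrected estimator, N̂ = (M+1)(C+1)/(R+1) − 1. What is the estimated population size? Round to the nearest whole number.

N ≈ 563

N̂ = (206+1)(168+1)/(61+1) − 1 = 207·169/62 − 1
= 34983/62 − 1 ≈ 564.2 − 1 ≈ 563.2 → 563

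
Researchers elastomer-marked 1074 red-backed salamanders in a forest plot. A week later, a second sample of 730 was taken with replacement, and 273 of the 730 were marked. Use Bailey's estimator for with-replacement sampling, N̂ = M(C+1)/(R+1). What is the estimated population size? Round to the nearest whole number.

N̂ = 1074·(730+1)/(273+1) = 1074·731/274 = 785094/274 ≈ 2865.3 → 2865

N ≈ 2865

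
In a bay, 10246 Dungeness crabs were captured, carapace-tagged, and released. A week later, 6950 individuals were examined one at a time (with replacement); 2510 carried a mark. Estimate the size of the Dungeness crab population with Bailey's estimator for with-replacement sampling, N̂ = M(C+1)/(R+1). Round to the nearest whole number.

N̂ = 10246·(6950+1)/(2510+1) = 10246·6951/2511 = 71219946/2511 ≈ 28363.2 → 28363

N ≈ 28,363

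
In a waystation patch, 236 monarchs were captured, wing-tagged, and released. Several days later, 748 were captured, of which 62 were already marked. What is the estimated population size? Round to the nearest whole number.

N ≈ 2847

N = (236 × 748) / 62 = 176528 / 62 ≈ 2847.2 → 2847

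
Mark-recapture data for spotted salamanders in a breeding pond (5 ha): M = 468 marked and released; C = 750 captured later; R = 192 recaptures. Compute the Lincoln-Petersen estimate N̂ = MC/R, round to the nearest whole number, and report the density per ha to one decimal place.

density ≈ 365.6 spotted salamanders per ha

N̂ = 468·750/192 = 351000/192 ≈ 1828.1 → 1828
Density = N̂ / area = 1828 / 5 ≈ 365.60 → 365.6 per ha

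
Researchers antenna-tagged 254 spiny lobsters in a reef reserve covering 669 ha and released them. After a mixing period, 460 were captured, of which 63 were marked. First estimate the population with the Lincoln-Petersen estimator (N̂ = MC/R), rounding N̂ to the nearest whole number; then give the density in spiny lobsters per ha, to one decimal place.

density ≈ 2.8 spiny lobsters per ha

N̂ = 254·460/63 = 116840/63 ≈ 1854.6 → 1855
Density = N̂ / area = 1855 / 669 ≈ 2.77 → 2.8 per ha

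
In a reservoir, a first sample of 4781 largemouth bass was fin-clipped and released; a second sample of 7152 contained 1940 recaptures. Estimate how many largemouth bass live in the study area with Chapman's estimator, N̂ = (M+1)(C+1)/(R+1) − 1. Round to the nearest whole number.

N̂ = (4781+1)(7152+1)/(1940+1) − 1 = 4782·7153/1941 − 1
= 34205646/1941 − 1 ≈ 17622.7 − 1 ≈ 17621.7 → 17622

N ≈ 17,622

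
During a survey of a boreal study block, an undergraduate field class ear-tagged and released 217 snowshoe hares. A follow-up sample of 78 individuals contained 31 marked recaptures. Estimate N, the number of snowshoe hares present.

N = (217 × 78) / 31 = 16926 / 31 = 546

N = 546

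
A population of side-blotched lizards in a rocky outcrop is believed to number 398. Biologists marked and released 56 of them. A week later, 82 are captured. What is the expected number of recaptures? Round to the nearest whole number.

The marked fraction of the population is 56/398, so in a sample of 82 expect C·(M/N) marked.
E[R] = 56 × 82 / 398 = 4592 / 398 ≈ 11.5 → 12

expected recaptures ≈ 12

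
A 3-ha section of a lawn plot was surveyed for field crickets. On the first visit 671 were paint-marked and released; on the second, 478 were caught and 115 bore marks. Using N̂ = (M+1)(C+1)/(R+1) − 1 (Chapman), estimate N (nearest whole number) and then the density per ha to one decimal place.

density ≈ 924.7 field crickets per ha

N̂ = 672·479/116 − 1 = 321888/116 − 1 ≈ 2773.9 → 2774
Density = N̂ / area = 2774 / 3 ≈ 924.67 → 924.7 per ha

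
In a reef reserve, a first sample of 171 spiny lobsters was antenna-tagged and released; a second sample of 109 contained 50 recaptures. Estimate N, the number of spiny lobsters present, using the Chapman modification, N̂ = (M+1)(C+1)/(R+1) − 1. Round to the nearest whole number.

N̂ = (171+1)(109+1)/(50+1) − 1 = 172·110/51 − 1
= 18920/51 − 1 ≈ 371.0 − 1 ≈ 370.0 → 370

N ≈ 370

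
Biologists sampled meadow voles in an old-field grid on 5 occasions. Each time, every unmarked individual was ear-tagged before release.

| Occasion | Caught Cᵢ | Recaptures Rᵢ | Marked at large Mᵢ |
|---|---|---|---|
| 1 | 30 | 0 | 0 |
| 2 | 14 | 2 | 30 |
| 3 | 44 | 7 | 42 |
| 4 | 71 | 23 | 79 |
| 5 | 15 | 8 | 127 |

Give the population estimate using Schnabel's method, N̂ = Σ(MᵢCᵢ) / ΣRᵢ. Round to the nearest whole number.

Σ MᵢCᵢ = 0·30 + 30·14 + 42·44 + 79·71 + 127·15 = 0 + 420 + 1848 + 5609 + 1905 = 9782
Σ Rᵢ = 0 + 2 + 7 + 23 + 8 = 40
N̂ = 9782 / 40 ≈ 244.6 → 245

N ≈ 245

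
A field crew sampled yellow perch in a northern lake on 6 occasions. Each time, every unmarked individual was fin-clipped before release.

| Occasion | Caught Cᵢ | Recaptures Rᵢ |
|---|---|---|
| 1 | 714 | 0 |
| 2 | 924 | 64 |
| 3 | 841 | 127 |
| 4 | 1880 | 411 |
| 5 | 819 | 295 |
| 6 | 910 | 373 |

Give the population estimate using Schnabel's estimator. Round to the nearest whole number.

Marked at large before each occasion: Mᵢ = Σⱼ<ᵢ (Cⱼ − Rⱼ) → M1=0, M2=714, M3=1574, M4=2288, M5=3757, M6=4281
Σ MᵢCᵢ = 0·714 + 714·924 + 1574·841 + 2288·1880 + 3757·819 + 4281·910 = 0 + 659736 + 1323734 + 4301440 + 3076983 + 3895710 = 13257603
Σ Rᵢ = 0 + 64 + 127 + 411 + 295 + 373 = 1270
N̂ = 13257603 / 1270 ≈ 10439.1 → 10439

N ≈ 10,439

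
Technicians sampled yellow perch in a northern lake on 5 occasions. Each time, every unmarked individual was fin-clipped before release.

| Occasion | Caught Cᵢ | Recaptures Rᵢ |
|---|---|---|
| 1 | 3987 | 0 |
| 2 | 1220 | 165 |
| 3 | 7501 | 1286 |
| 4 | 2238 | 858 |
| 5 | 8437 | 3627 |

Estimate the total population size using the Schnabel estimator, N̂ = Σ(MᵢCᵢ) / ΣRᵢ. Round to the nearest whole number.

N ≈ 29,396

Marked at large before each occasion: Mᵢ = Σⱼ<ᵢ (Cⱼ − Rⱼ) → M1=0, M2=3987, M3=5042, M4=11257, M5=12637
Σ MᵢCᵢ = 0·3987 + 3987·1220 + 5042·7501 + 11257·2238 + 12637·8437 = 0 + 4864140 + 37820042 + 25193166 + 106618369 = 174495717
Σ Rᵢ = 0 + 165 + 1286 + 858 + 3627 = 5936
N̂ = 174495717 / 5936 ≈ 29396.2 → 29396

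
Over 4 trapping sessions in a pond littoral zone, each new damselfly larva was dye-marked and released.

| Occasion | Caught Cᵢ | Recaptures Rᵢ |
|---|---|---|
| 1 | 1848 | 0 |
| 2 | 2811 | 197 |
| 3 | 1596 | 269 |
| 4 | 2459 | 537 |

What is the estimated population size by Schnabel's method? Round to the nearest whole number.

N ≈ 26,472

Marked at large before each occasion: Mᵢ = Σⱼ<ᵢ (Cⱼ − Rⱼ) → M1=0, M2=1848, M3=4462, M4=5789
Σ MᵢCᵢ = 0·1848 + 1848·2811 + 4462·1596 + 5789·2459 = 0 + 5194728 + 7121352 + 14235151 = 26551231
Σ Rᵢ = 0 + 197 + 269 + 537 = 1003
N̂ = 26551231 / 1003 ≈ 26471.8 → 26472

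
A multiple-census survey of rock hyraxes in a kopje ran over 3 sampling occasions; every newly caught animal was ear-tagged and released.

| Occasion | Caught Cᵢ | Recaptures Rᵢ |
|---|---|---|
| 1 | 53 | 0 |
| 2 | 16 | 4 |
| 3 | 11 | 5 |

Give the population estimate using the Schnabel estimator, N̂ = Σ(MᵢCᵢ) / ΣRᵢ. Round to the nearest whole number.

Marked at large before each occasion: Mᵢ = Σⱼ<ᵢ (Cⱼ − Rⱼ) → M1=0, M2=53, M3=65
Σ MᵢCᵢ = 0·53 + 53·16 + 65·11 = 0 + 848 + 715 = 1563
Σ Rᵢ = 0 + 4 + 5 = 9
N̂ = 1563 / 9 ≈ 173.7 → 174

N ≈ 174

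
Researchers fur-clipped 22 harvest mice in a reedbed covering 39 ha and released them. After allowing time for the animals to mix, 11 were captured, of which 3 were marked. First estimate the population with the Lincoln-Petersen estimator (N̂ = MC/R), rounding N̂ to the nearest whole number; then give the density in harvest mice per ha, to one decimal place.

N̂ = 22·11/3 = 242/3 ≈ 80.7 → 81
Density = N̂ / area = 81 / 39 ≈ 2.08 → 2.1 per ha

density ≈ 2.1 harvest mice per ha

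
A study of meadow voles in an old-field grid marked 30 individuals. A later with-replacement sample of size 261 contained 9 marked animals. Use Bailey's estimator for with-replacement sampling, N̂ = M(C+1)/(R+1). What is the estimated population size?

N = 786

N̂ = 30·(261+1)/(9+1) = 30·262/10 = 7860/10 = 786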